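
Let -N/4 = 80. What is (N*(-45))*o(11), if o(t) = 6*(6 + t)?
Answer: 1468800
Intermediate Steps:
N = -320 (N = -4*80 = -320)
o(t) = 36 + 6*t
(N*(-45))*o(11) = (-320*(-45))*(36 + 6*11) = 14400*(36 + 66) = 14400*102 = 1468800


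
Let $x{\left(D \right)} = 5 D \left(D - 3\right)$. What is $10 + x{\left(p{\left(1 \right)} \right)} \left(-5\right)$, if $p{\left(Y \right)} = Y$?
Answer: $60$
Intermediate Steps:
$x{\left(D \right)} = 5 D \left(-3 + D\right)$
$10 + x{\left(p{\left(1 \right)} \right)} \left(-5\right) = 10 + 5 \cdot 1 \left(-3 + 1\right) \left(-5\right) = 10 + 5 \cdot 1 \left(-2\right) \left(-5\right) = 10 - -50 = 10 + 50 = 60$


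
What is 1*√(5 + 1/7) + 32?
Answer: 32 + 6*√7/7 ≈ 34.268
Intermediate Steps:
1*√(5 + 1/7) + 32 = 1*√(5 + ⅐) + 32 = 1*√(36/7) + 32 = 1*(6*√7/7) + 32 = 6*√7/7 + 32 = 32 + 6*√7/7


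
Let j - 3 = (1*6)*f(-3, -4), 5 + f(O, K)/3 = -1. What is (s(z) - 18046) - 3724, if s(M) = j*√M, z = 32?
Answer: -21770 - 420*√2 ≈ -22364.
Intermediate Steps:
f(O, K) = -18 (f(O, K) = -15 + 3*(-1) = -15 - 3 = -18)
j = -105 (j = 3 + (1*6)*(-18) = 3 + 6*(-18) = 3 - 108 = -105)
s(M) = -105*√M
(s(z) - 18046) - 3724 = (-420*√2 - 18046) - 3724 = (-18046 - 420*√2) - 3724 = -21770 - 420*√2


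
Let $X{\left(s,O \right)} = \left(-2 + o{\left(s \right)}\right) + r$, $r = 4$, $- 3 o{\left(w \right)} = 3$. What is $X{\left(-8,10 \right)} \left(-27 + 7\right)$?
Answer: $-20$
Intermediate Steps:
$o{\left(w \right)} = -1$ ($o{\left(w \right)} = \left(- \frac{1}{3}\right) 3 = -1$)
$X{\left(s,O \right)} = 1$ ($X{\left(s,O \right)} = \left(-2 - 1\right) + 4 = -3 + 4 = 1$)
$X{\left(-8,10 \right)} \left(-27 + 7\right) = 1 \left(-27 + 7\right) = 1 \left(-20\right) = -20$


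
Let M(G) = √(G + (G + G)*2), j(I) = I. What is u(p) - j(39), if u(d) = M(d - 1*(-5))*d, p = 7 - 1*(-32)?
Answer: -39 + 78*√55 ≈ 539.46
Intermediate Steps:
M(G) = √5*√G (M(G) = √(G + (2*G)*2) = √(G + 4*G) = √(5*G) = √5*√G)
p = 39 (p = 7 + 32 = 39)
u(d) = d*√5*√(5 + d) (u(d) = (√5*√(d - 1*(-5)))*d = (√5*√(d + 5))*d = (√5*√(5 + d))*d = d*√5*√(5 + d))
u(p) - j(39) = 39*√(25 + 5*39) - 1*39 = 39*√(25 + 195) - 39 = 39*√220 - 39 = 39*(2*√55) - 39 = 78*√55 - 39 = -39 + 78*√55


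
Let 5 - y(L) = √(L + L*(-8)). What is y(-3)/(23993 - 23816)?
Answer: 5/177 - √21/177 ≈ 0.0023583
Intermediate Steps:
y(L) = 5 - √7*√(-L) (y(L) = 5 - √(L + L*(-8)) = 5 - √(L - 8*L) = 5 - √(-7*L) = 5 - √7*√(-L))
y(-3)/(23993 - 23816) = (5 - √7*√(-1*(-3)))/(23993 - 23816) = (5 - √7*√3)/177 = (5 - √21)*(1/177) = 5/177 - √21/177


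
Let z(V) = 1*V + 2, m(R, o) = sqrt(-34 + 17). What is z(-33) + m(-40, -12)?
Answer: -31 + I*sqrt(17) ≈ -31.0 + 4.1231*I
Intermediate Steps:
m(R, o) = I*sqrt(17) (m(R, o) = sqrt(-17) = I*sqrt(17))
z(V) = 2 + V (z(V) = V + 2 = 2 + V)
z(-33) + m(-40, -12) = (2 - 33) + I*sqrt(17) = -31 + I*sqrt(17)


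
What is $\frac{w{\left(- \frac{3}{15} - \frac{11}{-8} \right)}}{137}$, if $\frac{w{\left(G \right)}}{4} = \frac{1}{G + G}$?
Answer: $\frac{80}{6439} \approx 0.012424$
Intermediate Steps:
$w{\left(G \right)} = \frac{2}{G}$ ($w{\left(G \right)} = \frac{4}{G + G} = \frac{4}{2 G} = 4 \frac{1}{2 G} = \frac{2}{G}$)
$\frac{w{\left(- \frac{3}{15} - \frac{11}{-8} \right)}}{137} = \frac{2 \frac{1}{- \frac{3}{15} - \frac{11}{-8}}}{137} = \frac{2}{\left(-3\right) \frac{1}{15} - - \frac{11}{8}} \cdot \frac{1}{137} = \frac{2}{- \frac{1}{5} + \frac{11}{8}} \cdot \frac{1}{137} = \frac{2}{\frac{47}{40}} \cdot \frac{1}{137} = 2 \cdot \frac{40}{47} \cdot \frac{1}{137} = \frac{80}{47} \cdot \frac{1}{137} = \frac{80}{6439}$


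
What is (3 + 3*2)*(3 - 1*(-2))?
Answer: 45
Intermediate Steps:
(3 + 3*2)*(3 - 1*(-2)) = (3 + 6)*(3 + 2) = 9*5 = 45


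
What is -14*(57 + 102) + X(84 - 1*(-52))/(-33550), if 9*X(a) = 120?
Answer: -22404694/10065 ≈ -2226.0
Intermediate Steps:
X(a) = 40/3 (X(a) = (⅑)*120 = 40/3)
-14*(57 + 102) + X(84 - 1*(-52))/(-33550) = -14*(57 + 102) + (40/3)/(-33550) = -14*159 + (40/3)*(-1/33550) = -2226 - 4/10065 = -22404694/10065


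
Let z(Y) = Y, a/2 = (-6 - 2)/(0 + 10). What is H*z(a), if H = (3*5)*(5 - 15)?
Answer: 240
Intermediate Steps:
a = -8/5 (a = 2*((-6 - 2)/(0 + 10)) = 2*(-8/10) = 2*(-8*⅒) = 2*(-⅘) = -8/5 ≈ -1.6000)
H = -150 (H = 15*(-10) = -150)
H*z(a) = -150*(-8/5) = 240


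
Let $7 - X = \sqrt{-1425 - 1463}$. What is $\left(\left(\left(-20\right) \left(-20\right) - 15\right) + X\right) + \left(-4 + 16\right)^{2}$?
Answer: $536 - 38 i \sqrt{2} \approx 536.0 - 53.74 i$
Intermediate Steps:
$X = 7 - 38 i \sqrt{2}$ ($X = 7 - \sqrt{-1425 - 1463} = 7 - \sqrt{-2888} = 7 - 38 i \sqrt{2} \approx 7.0 - 53.74 i$)
$\left(\left(\left(-20\right) \left(-20\right) - 15\right) + X\right) + \left(-4 + 16\right)^{2} = \left(\left(\left(-20\right) \left(-20\right) - 15\right) + \left(7 - 38 i \sqrt{2}\right)\right) + \left(-4 + 16\right)^{2} = \left(\left(400 - 15\right) + \left(7 - 38 i \sqrt{2}\right)\right) + 12^{2} = \left(385 + \left(7 - 38 i \sqrt{2}\right)\right) + 144 = \left(392 - 38 i \sqrt{2}\right) + 144 = 536 - 38 i \sqrt{2}$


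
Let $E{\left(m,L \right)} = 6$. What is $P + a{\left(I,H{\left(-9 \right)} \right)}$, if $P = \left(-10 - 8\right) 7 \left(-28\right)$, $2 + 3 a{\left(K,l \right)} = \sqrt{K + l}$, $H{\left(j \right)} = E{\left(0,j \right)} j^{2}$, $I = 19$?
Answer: $\frac{10582}{3} + \frac{\sqrt{505}}{3} \approx 3534.8$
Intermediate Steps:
$H{\left(j \right)} = 6 j^{2}$
$a{\left(K,l \right)} = - \frac{2}{3} + \frac{\sqrt{K + l}}{3}$
$P = 3528$ ($P = \left(-18\right) 7 \left(-28\right) = \left(-126\right) \left(-28\right) = 3528$)
$P + a{\left(I,H{\left(-9 \right)} \right)} = 3528 - \left(\frac{2}{3} - \frac{\sqrt{19 + 6 \left(-9\right)^{2}}}{3}\right) = 3528 - \left(\frac{2}{3} - \frac{\sqrt{19 + 6 \cdot 81}}{3}\right) = 3528 - \left(\frac{2}{3} - \frac{\sqrt{19 + 486}}{3}\right) = 3528 - \left(\frac{2}{3} - \frac{\sqrt{505}}{3}\right) = \frac{10582}{3} + \frac{\sqrt{505}}{3}$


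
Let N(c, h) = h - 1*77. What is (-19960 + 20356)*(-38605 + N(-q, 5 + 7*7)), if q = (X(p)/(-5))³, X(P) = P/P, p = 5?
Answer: -15296688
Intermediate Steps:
X(P) = 1
q = -1/125 (q = (1/(-5))³ = (1*(-⅕))³ = (-⅕)³ = -1/125 ≈ -0.0080000)
N(c, h) = -77 + h (N(c, h) = h - 77 = -77 + h)
(-19960 + 20356)*(-38605 + N(-q, 5 + 7*7)) = (-19960 + 20356)*(-38605 + (-77 + (5 + 7*7))) = 396*(-38605 + (-77 + (5 + 49))) = 396*(-38605 + (-77 + 54)) = 396*(-38605 - 23) = 396*(-38628) = -15296688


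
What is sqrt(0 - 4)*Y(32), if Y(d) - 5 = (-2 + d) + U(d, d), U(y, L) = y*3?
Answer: 262*I ≈ 262.0*I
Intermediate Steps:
U(y, L) = 3*y
Y(d) = 3 + 4*d (Y(d) = 5 + ((-2 + d) + 3*d) = 5 + (-2 + 4*d) = 3 + 4*d)
sqrt(0 - 4)*Y(32) = sqrt(0 - 4)*(3 + 4*32) = sqrt(-4)*(3 + 128) = (2*I)*131 = 262*I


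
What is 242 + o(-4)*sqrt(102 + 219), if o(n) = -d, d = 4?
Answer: 242 - 4*sqrt(321) ≈ 170.33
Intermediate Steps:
o(n) = -4 (o(n) = -1*4 = -4)
242 + o(-4)*sqrt(102 + 219) = 242 - 4*sqrt(102 + 219) = 242 - 4*sqrt(321)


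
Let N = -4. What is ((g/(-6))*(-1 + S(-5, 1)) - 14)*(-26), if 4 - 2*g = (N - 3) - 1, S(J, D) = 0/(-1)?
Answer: 338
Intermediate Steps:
S(J, D) = 0 (S(J, D) = 0*(-1) = 0)
g = 6 (g = 2 - ((-4 - 3) - 1)/2 = 2 - (-7 - 1)/2 = 2 - ½*(-8) = 2 + 4 = 6)
((g/(-6))*(-1 + S(-5, 1)) - 14)*(-26) = ((6/(-6))*(-1 + 0) - 14)*(-26) = ((6*(-⅙))*(-1) - 14)*(-26) = (-1*(-1) - 14)*(-26) = (1 - 14)*(-26) = -13*(-26) = 338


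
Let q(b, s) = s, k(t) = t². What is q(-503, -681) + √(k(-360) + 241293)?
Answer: -681 + √370893 ≈ -71.990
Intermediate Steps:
q(-503, -681) + √(k(-360) + 241293) = -681 + √((-360)² + 241293) = -681 + √(129600 + 241293) = -681 + √370893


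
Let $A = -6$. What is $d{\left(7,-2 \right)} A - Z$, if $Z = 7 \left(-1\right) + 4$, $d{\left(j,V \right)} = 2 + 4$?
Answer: $-33$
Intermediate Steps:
$d{\left(j,V \right)} = 6$
$Z = -3$ ($Z = -7 + 4 = -3$)
$d{\left(7,-2 \right)} A - Z = 6 \left(-6\right) - -3 = -36 + 3 = -33$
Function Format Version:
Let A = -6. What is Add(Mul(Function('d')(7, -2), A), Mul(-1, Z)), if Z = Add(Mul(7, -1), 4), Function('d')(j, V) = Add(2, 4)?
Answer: -33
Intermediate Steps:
Function('d')(j, V) = 6
Z = -3 (Z = Add(-7, 4) = -3)
Add(Mul(Function('d')(7, -2), A), Mul(-1, Z)) = Add(Mul(6, -6), Mul(-1, -3)) = Add(-36, 3) = -33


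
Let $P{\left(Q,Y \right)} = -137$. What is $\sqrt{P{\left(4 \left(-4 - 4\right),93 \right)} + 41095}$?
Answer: $\sqrt{40958} \approx 202.38$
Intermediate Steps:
$\sqrt{P{\left(4 \left(-4 - 4\right),93 \right)} + 41095} = \sqrt{-137 + 41095} = \sqrt{40958}$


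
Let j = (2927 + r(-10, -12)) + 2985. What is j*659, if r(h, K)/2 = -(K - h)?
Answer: 3898644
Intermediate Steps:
r(h, K) = -2*K + 2*h (r(h, K) = 2*(-(K - h)) = 2*(h - K) = -2*K + 2*h)
j = 5916 (j = (2927 + (-2*(-12) + 2*(-10))) + 2985 = (2927 + (24 - 20)) + 2985 = (2927 + 4) + 2985 = 2931 + 2985 = 5916)
j*659 = 5916*659 = 3898644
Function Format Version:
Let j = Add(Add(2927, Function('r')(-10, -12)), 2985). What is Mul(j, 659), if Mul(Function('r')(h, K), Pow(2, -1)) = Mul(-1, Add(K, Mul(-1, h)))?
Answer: 3898644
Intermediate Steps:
Function('r')(h, K) = Add(Mul(-2, K), Mul(2, h)) (Function('r')(h, K) = Mul(2, Mul(-1, Add(K, Mul(-1, h)))) = Mul(2, Add(h, Mul(-1, K))) = Add(Mul(-2, K), Mul(2, h)))
j = 5916 (j = Add(Add(2927, Add(Mul(-2, -12), Mul(2, -10))), 2985) = Add(Add(2927, Add(24, -20)), 2985) = Add(Add(2927, 4), 2985) = Add(2931, 2985) = 5916)
Mul(j, 659) = Mul(5916, 659) = 3898644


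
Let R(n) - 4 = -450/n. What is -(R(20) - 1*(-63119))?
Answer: -126201/2 ≈ -63101.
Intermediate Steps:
R(n) = 4 - 450/n
-(R(20) - 1*(-63119)) = -((4 - 450/20) - 1*(-63119)) = -((4 - 450*1/20) + 63119) = -((4 - 45/2) + 63119) = -(-37/2 + 63119) = -1*126201/2 = -126201/2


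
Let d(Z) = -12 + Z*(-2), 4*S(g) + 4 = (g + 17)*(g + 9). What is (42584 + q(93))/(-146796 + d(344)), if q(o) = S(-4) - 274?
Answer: -169301/589984 ≈ -0.28696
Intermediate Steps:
S(g) = -1 + (9 + g)*(17 + g)/4 (S(g) = -1 + ((g + 17)*(g + 9))/4 = -1 + ((17 + g)*(9 + g))/4 = -1 + ((9 + g)*(17 + g))/4 = -1 + (9 + g)*(17 + g)/4)
d(Z) = -12 - 2*Z
q(o) = -1035/4 (q(o) = (149/4 + (¼)*(-4)² + (13/2)*(-4)) - 274 = (149/4 + (¼)*16 - 26) - 274 = (149/4 + 4 - 26) - 274 = 61/4 - 274 = -1035/4)
(42584 + q(93))/(-146796 + d(344)) = (42584 - 1035/4)/(-146796 + (-12 - 2*344)) = 169301/(4*(-146796 + (-12 - 688))) = 169301/(4*(-146796 - 700)) = (169301/4)/(-147496) = (169301/4)*(-1/147496) = -169301/589984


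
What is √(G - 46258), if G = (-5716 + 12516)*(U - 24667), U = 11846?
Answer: I*√87229058 ≈ 9339.7*I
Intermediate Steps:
G = -87182800 (G = (-5716 + 12516)*(11846 - 24667) = 6800*(-12821) = -87182800)
√(G - 46258) = √(-87182800 - 46258) = √(-87229058) = I*√87229058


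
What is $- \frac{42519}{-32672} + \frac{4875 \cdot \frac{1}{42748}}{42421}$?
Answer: $\frac{19276165677813}{14811956632544} \approx 1.3014$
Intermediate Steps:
$- \frac{42519}{-32672} + \frac{4875 \cdot \frac{1}{42748}}{42421} = \left(-42519\right) \left(- \frac{1}{32672}\right) + 4875 \cdot \frac{1}{42748} \cdot \frac{1}{42421} = \frac{42519}{32672} + \frac{4875}{42748} \cdot \frac{1}{42421} = \frac{42519}{32672} + \frac{4875}{1813412908} = \frac{19276165677813}{14811956632544}$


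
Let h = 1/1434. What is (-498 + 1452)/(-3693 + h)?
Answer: -1368036/5295761 ≈ -0.25833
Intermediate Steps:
h = 1/1434 ≈ 0.00069735
(-498 + 1452)/(-3693 + h) = (-498 + 1452)/(-3693 + 1/1434) = 954/(-5295761/1434) = 954*(-1434/5295761) = -1368036/5295761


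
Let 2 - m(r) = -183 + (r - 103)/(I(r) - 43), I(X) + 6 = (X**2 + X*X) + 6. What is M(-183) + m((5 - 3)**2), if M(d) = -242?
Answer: -66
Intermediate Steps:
I(X) = 2*X**2 (I(X) = -6 + ((X**2 + X*X) + 6) = -6 + ((X**2 + X**2) + 6) = -6 + (2*X**2 + 6) = -6 + (6 + 2*X**2) = 2*X**2)
m(r) = 185 - (-103 + r)/(-43 + 2*r**2) (m(r) = 2 - (-183 + (r - 103)/(2*r**2 - 43)) = 2 - (-183 + (-103 + r)/(-43 + 2*r**2)) = 2 + (183 - (-103 + r)/(-43 + 2*r**2)) = 185 - (-103 + r)/(-43 + 2*r**2))
M(-183) + m((5 - 3)**2) = -242 + (-7852 - (5 - 3)**2 + 370*((5 - 3)**2)**2)/(-43 + 2*((5 - 3)**2)**2) = -242 + (-7852 - 1*2**2 + 370*(2**2)**2)/(-43 + 2*(2**2)**2) = -242 + (-7852 - 1*4 + 370*4**2)/(-43 + 2*4**2) = -242 + (-7852 - 4 + 370*16)/(-43 + 2*16) = -242 + (-7852 - 4 + 5920)/(-43 + 32) = -242 - 1936/(-11) = -242 - 1/11*(-1936) = -242 + 176 = -66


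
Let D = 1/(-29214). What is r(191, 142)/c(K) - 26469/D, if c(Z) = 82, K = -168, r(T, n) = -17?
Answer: 63407759995/82 ≈ 7.7327e+8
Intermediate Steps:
D = -1/29214 ≈ -3.4230e-5
r(191, 142)/c(K) - 26469/D = -17/82 - 26469/(-1/29214) = -17*1/82 - 26469*(-29214) = -17/82 + 773265366 = 63407759995/82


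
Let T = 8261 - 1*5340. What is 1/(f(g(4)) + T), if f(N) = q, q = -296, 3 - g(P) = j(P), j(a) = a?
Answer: 1/2625 ≈ 0.00038095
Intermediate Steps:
g(P) = 3 - P
T = 2921 (T = 8261 - 5340 = 2921)
f(N) = -296
1/(f(g(4)) + T) = 1/(-296 + 2921) = 1/2625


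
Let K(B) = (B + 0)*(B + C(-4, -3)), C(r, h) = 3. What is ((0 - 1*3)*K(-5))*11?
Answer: -330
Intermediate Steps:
K(B) = B*(3 + B) (K(B) = (B + 0)*(B + 3) = B*(3 + B))
((0 - 1*3)*K(-5))*11 = ((0 - 1*3)*(-5*(3 - 5)))*11 = ((0 - 3)*(-5*(-2)))*11 = -3*10*11 = -30*11 = -330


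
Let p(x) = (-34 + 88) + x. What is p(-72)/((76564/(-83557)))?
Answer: 752013/38282 ≈ 19.644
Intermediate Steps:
p(x) = 54 + x
p(-72)/((76564/(-83557))) = (54 - 72)/((76564/(-83557))) = -18/(76564*(-1/83557)) = -18/(-76564/83557) = -18*(-83557/76564) = 752013/38282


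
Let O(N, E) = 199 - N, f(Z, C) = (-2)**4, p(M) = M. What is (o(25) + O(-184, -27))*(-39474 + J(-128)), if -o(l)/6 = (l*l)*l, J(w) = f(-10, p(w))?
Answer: 3684075086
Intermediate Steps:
f(Z, C) = 16
J(w) = 16
o(l) = -6*l**3 (o(l) = -6*l*l*l = -6*l**2*l = -6*l**3)
(o(25) + O(-184, -27))*(-39474 + J(-128)) = (-6*25**3 + (199 - 1*(-184)))*(-39474 + 16) = (-6*15625 + (199 + 184))*(-39458) = (-93750 + 383)*(-39458) = -93367*(-39458) = 3684075086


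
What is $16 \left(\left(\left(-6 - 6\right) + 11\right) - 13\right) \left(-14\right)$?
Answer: $3136$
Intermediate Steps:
$16 \left(\left(\left(-6 - 6\right) + 11\right) - 13\right) \left(-14\right) = 16 \left(\left(-12 + 11\right) - 13\right) \left(-14\right) = 16 \left(-1 - 13\right) \left(-14\right) = 16 \left(-14\right) \left(-14\right) = \left(-224\right) \left(-14\right) = 3136$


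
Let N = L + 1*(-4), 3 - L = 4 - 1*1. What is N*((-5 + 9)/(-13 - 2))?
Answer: 16/15 ≈ 1.0667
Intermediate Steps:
L = 0 (L = 3 - (4 - 1*1) = 3 - (4 - 1) = 3 - 1*3 = 3 - 3 = 0)
N = -4 (N = 0 + 1*(-4) = 0 - 4 = -4)
N*((-5 + 9)/(-13 - 2)) = -4*(-5 + 9)/(-13 - 2) = -16/(-15) = -16*(-1)/15 = -4*(-4/15) = 16/15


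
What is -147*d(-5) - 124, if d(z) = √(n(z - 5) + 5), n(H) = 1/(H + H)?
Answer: -124 - 441*√55/10 ≈ -451.05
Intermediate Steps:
n(H) = 1/(2*H)
d(z) = √(5 + 1/(2*(-5 + z))) (d(z) = √(1/(2*(z - 5)) + 5) = √(1/(2*(-5 + z)) + 5) = √(5 + 1/(2*(-5 + z))))
-147*d(-5) - 124 = -147*√2*√((-49 + 10*(-5))/(-5 - 5))/2 - 124 = -147*√2*√((-49 - 50)/(-10))/2 - 124 = -147*√2*√(-⅒*(-99))/2 - 124 = -147*√2*√(99/10)/2 - 124 = -147*√2*3*√110/10/2 - 124 = -441*√55/10 - 124 = -124 - 441*√55/10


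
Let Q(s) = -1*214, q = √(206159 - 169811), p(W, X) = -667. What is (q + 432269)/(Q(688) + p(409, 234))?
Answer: -432269/881 - 2*√9087/881 ≈ -490.87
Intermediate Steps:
q = 2*√9087 (q = √36348 = 2*√9087 ≈ 190.65)
Q(s) = -214
(q + 432269)/(Q(688) + p(409, 234)) = (2*√9087 + 432269)/(-214 - 667) = (432269 + 2*√9087)/(-881) = (432269 + 2*√9087)*(-1/881) = -432269/881 - 2*√9087/881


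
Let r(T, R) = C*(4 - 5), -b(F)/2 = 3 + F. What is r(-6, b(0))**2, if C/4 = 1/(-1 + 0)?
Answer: 16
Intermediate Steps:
C = -4 (C = 4/(-1 + 0) = 4/(-1) = 4*(-1) = -4)
b(F) = -6 - 2*F (b(F) = -2*(3 + F) = -6 - 2*F)
r(T, R) = 4 (r(T, R) = -4*(4 - 5) = -4*(-1) = 4)
r(-6, b(0))**2 = 4**2 = 16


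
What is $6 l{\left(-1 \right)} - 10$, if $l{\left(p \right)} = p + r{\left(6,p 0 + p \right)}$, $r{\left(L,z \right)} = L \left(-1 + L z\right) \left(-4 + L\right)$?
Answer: $-520$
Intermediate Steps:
$r{\left(L,z \right)} = L \left(-1 + L z\right) \left(-4 + L\right)$
$l{\left(p \right)} = -12 + 73 p$ ($l{\left(p \right)} = p + 6 \left(4 - 6 + \left(p 0 + p\right) 6^{2} - 24 \left(p 0 + p\right)\right) = p + 6 \left(4 - 6 + \left(0 + p\right) 36 - 24 \left(0 + p\right)\right) = p + 6 \left(4 - 6 + p 36 - 24 p\right) = p + 6 \left(4 - 6 + 36 p - 24 p\right) = p + 6 \left(-2 + 12 p\right) = p + \left(-12 + 72 p\right) = -12 + 73 p$)
$6 l{\left(-1 \right)} - 10 = 6 \left(-12 + 73 \left(-1\right)\right) - 10 = 6 \left(-12 - 73\right) - 10 = 6 \left(-85\right) - 10 = -510 - 10 = -520$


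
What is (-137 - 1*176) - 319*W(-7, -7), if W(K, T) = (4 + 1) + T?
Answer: 325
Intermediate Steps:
W(K, T) = 5 + T
(-137 - 1*176) - 319*W(-7, -7) = (-137 - 1*176) - 319*(5 - 7) = (-137 - 176) - 319*(-2) = -313 + 638 = 325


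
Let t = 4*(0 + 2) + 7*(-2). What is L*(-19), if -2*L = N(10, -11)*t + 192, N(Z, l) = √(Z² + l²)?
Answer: 1824 - 57*√221 ≈ 976.63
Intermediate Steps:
t = -6 (t = 4*2 - 14 = 8 - 14 = -6)
L = -96 + 3*√221 (L = -(√(10² + (-11)²)*(-6) + 192)/2 = -(√(100 + 121)*(-6) + 192)/2 = -(√221*(-6) + 192)/2 = -(-6*√221 + 192)/2 = -(192 - 6*√221)/2 = -96 + 3*√221 ≈ -51.402)
L*(-19) = (-96 + 3*√221)*(-19) = 1824 - 57*√221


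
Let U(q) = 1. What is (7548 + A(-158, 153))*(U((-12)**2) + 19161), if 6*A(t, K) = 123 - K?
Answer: 144538966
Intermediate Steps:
A(t, K) = 41/2 - K/6 (A(t, K) = (123 - K)/6 = 41/2 - K/6)
(7548 + A(-158, 153))*(U((-12)**2) + 19161) = (7548 + (41/2 - 1/6*153))*(1 + 19161) = (7548 + (41/2 - 51/2))*19162 = (7548 - 5)*19162 = 7543*19162 = 144538966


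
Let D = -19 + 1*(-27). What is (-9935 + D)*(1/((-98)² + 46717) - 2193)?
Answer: 1232772792912/56321 ≈ 2.1888e+7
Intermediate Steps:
D = -46 (D = -19 - 27 = -46)
(-9935 + D)*(1/((-98)² + 46717) - 2193) = (-9935 - 46)*(1/((-98)² + 46717) - 2193) = -9981*(1/(9604 + 46717) - 2193) = -9981*(1/56321 - 2193) = -9981*(-123511952/56321) = 1232772792912/56321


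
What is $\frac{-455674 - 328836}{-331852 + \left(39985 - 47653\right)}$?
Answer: $\frac{78451}{33952} \approx 2.3106$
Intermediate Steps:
$\frac{-455674 - 328836}{-331852 + \left(39985 - 47653\right)} = - \frac{784510}{-331852 - 7668} = - \frac{784510}{-339520} = \left(-784510\right) \left(- \frac{1}{339520}\right) = \frac{78451}{33952}$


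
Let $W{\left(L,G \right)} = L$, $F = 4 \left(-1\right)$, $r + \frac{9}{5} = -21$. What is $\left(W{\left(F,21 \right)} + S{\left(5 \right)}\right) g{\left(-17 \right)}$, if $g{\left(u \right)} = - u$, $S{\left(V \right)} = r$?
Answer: $- \frac{2278}{5} \approx -455.6$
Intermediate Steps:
$r = - \frac{114}{5}$ ($r = - \frac{9}{5} - 21 = - \frac{114}{5} \approx -22.8$)
$S{\left(V \right)} = - \frac{114}{5}$
$F = -4$
$\left(W{\left(F,21 \right)} + S{\left(5 \right)}\right) g{\left(-17 \right)} = \left(-4 - \frac{114}{5}\right) \left(\left(-1\right) \left(-17\right)\right) = \left(- \frac{134}{5}\right) 17 = - \frac{2278}{5}$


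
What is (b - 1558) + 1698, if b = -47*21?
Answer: -847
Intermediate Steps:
b = -987
(b - 1558) + 1698 = (-987 - 1558) + 1698 = -2545 + 1698 = -847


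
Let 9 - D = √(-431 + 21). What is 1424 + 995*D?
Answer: 10379 - 995*I*√410 ≈ 10379.0 - 20147.0*I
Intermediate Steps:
D = 9 - I*√410 (D = 9 - √(-431 + 21) = 9 - √(-410) = 9 - I*√410 ≈ 9.0 - 20.248*I)
1424 + 995*D = 1424 + 995*(9 - I*√410) = 1424 + (8955 - 995*I*√410) = 10379 - 995*I*√410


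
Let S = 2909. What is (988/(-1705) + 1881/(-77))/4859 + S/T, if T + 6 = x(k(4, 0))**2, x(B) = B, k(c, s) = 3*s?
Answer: -168700998811/347952990 ≈ -484.84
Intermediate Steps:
T = -6 (T = -6 + (3*0)**2 = -6 + 0**2 = -6 + 0 = -6)
(988/(-1705) + 1881/(-77))/4859 + S/T = (988/(-1705) + 1881/(-77))/4859 + 2909/(-6) = (988*(-1/1705) + 1881*(-1/77))*(1/4859) + 2909*(-1/6) = (-988/1705 - 171/7)*(1/4859) - 2909/6 = -298471/11935*1/4859 - 2909/6 = -298471/57992165 - 2909/6 = -168700998811/347952990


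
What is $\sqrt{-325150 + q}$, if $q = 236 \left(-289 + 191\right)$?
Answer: $i \sqrt{348278} \approx 590.15 i$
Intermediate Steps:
$q = -23128$ ($q = 236 \left(-98\right) = -23128$)
$\sqrt{-325150 + q} = \sqrt{-325150 - 23128} = \sqrt{-348278} = i \sqrt{348278}$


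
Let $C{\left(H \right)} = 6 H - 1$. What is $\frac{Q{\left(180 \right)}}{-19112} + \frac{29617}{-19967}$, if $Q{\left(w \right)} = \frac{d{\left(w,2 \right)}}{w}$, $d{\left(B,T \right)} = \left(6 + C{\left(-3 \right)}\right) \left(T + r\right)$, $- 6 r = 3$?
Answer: $- \frac{67924552909}{45793116480} \approx -1.4833$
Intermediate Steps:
$r = - \frac{1}{2}$ ($r = \left(- \frac{1}{6}\right) 3 = - \frac{1}{2} \approx -0.5$)
$C{\left(H \right)} = -1 + 6 H$
$d{\left(B,T \right)} = \frac{13}{2} - 13 T$ ($d{\left(B,T \right)} = \left(6 + \left(-1 + 6 \left(-3\right)\right)\right) \left(T - \frac{1}{2}\right) = \left(6 - 19\right) \left(- \frac{1}{2} + T\right) = - 13 \left(- \frac{1}{2} + T\right) = \frac{13}{2} - 13 T$)
$Q{\left(w \right)} = - \frac{39}{2 w}$ ($Q{\left(w \right)} = \frac{\frac{13}{2} - 26}{w} = - \frac{39}{2 w}$)
$\frac{Q{\left(180 \right)}}{-19112} + \frac{29617}{-19967} = \frac{\left(- \frac{39}{2}\right) \frac{1}{180}}{-19112} + \frac{29617}{-19967} = \left(- \frac{39}{2}\right) \frac{1}{180} \left(- \frac{1}{19112}\right) + 29617 \left(- \frac{1}{19967}\right) = \left(- \frac{13}{120}\right) \left(- \frac{1}{19112}\right) - \frac{29617}{19967} = \frac{13}{2293440} - \frac{29617}{19967} = - \frac{67924552909}{45793116480}$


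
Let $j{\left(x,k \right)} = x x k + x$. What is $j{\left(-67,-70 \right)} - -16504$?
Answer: $-297793$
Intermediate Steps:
$j{\left(x,k \right)} = x + k x^{2}$ ($j{\left(x,k \right)} = x^{2} k + x = k x^{2} + x = x + k x^{2}$)
$j{\left(-67,-70 \right)} - -16504 = - 67 \left(1 - -4690\right) - -16504 = - 67 \left(1 + 4690\right) + 16504 = \left(-67\right) 4691 + 16504 = -314297 + 16504 = -297793$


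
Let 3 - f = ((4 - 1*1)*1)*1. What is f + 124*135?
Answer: 16740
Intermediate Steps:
f = 0 (f = 3 - (4 - 1*1)*1 = 3 - (4 - 1)*1 = 3 - 3*1 = 3 - 3 = 0)
f + 124*135 = 0 + 124*135 = 0 + 16740 = 16740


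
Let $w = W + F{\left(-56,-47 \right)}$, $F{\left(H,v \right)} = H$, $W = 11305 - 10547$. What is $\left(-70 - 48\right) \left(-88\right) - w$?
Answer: $9682$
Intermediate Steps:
$W = 758$ ($W = 11305 - 10547 = 758$)
$w = 702$ ($w = 758 - 56 = 702$)
$\left(-70 - 48\right) \left(-88\right) - w = \left(-70 - 48\right) \left(-88\right) - 702 = \left(-118\right) \left(-88\right) - 702 = 10384 - 702 = 9682$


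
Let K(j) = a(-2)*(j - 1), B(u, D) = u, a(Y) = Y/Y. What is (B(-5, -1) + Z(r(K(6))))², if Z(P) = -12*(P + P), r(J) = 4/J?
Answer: 14641/25 ≈ 585.64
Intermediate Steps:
a(Y) = 1
K(j) = -1 + j (K(j) = 1*(j - 1) = 1*(-1 + j) = -1 + j)
Z(P) = -24*P
(B(-5, -1) + Z(r(K(6))))² = (-5 - 96/(-1 + 6))² = (-5 - 96/5)² = (-121/5)² = 14641/25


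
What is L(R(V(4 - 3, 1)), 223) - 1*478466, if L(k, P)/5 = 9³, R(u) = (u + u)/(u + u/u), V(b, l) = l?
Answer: -474821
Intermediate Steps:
R(u) = 2*u/(1 + u) (R(u) = (2*u)/(u + 1) = (2*u)/(1 + u) = 2*u/(1 + u))
L(k, P) = 3645 (L(k, P) = 5*9³ = 5*729 = 3645)
L(R(V(4 - 3, 1)), 223) - 1*478466 = 3645 - 1*478466 = 3645 - 478466 = -474821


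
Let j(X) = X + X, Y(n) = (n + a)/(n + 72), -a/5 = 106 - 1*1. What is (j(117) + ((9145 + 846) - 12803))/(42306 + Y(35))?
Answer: -137923/2263126 ≈ -0.060944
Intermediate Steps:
a = -525 (a = -5*(106 - 1*1) = -5*(106 - 1) = -5*105 = -525)
Y(n) = (-525 + n)/(72 + n) (Y(n) = (n - 525)/(n + 72) = (-525 + n)/(72 + n))
j(X) = 2*X
(j(117) + ((9145 + 846) - 12803))/(42306 + Y(35)) = (2*117 + ((9145 + 846) - 12803))/(42306 + (-525 + 35)/(72 + 35)) = (234 + (9991 - 12803))/(42306 - 490/107) = (234 - 2812)/(42306 + (1/107)*(-490)) = -2578/(42306 - 490/107) = -2578/4526252/107 = -2578*107/4526252 = -137923/2263126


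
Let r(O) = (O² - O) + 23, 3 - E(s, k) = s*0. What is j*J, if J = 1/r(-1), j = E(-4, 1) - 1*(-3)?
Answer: 6/25 ≈ 0.24000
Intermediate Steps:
E(s, k) = 3 (E(s, k) = 3 - s*0 = 3 - 1*0 = 3 + 0 = 3)
r(O) = 23 + O² - O
j = 6 (j = 3 - 1*(-3) = 3 + 3 = 6)
J = 1/25 (J = 1/(23 + (-1)² - 1*(-1)) = 1/(23 + 1 + 1) = 1/25 ≈ 0.040000)
j*J = 6*(1/25) = 6/25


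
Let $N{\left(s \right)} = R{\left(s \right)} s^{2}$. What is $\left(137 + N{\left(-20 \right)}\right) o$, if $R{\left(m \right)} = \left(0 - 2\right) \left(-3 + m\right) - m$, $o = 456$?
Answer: $12100872$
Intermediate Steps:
$R{\left(m \right)} = 6 - 3 m$ ($R{\left(m \right)} = - 2 \left(-3 + m\right) - m = \left(6 - 2 m\right) - m = 6 - 3 m$)
$N{\left(s \right)} = s^{2} \left(6 - 3 s\right)$ ($N{\left(s \right)} = \left(6 - 3 s\right) s^{2} = s^{2} \left(6 - 3 s\right)$)
$\left(137 + N{\left(-20 \right)}\right) o = \left(137 + 3 \left(-20\right)^{2} \left(2 - -20\right)\right) 456 = \left(137 + 3 \cdot 400 \left(2 + 20\right)\right) 456 = \left(137 + 3 \cdot 400 \cdot 22\right) 456 = \left(137 + 26400\right) 456 = 26537 \cdot 456 = 12100872$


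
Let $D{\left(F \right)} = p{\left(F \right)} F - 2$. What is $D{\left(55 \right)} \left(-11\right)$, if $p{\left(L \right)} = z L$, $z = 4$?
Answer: $-133078$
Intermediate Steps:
$p{\left(L \right)} = 4 L$
$D{\left(F \right)} = -2 + 4 F^{2}$ ($D{\left(F \right)} = 4 F F - 2 = 4 F^{2} - 2 = -2 + 4 F^{2}$)
$D{\left(55 \right)} \left(-11\right) = \left(-2 + 4 \cdot 55^{2}\right) \left(-11\right) = \left(-2 + 4 \cdot 3025\right) \left(-11\right) = \left(-2 + 12100\right) \left(-11\right) = 12098 \left(-11\right) = -133078$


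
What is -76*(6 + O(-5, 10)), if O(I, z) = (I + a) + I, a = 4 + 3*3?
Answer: -684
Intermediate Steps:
a = 13 (a = 4 + 9 = 13)
O(I, z) = 13 + 2*I (O(I, z) = (I + 13) + I = (13 + I) + I = 13 + 2*I)
-76*(6 + O(-5, 10)) = -76*(6 + (13 + 2*(-5))) = -76*(6 + (13 - 10)) = -76*(6 + 3) = -76*9 = -684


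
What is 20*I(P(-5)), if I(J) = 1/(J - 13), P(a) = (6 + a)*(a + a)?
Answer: -20/23 ≈ -0.86957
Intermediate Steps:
P(a) = 2*a*(6 + a) (P(a) = (6 + a)*(2*a) = 2*a*(6 + a))
I(J) = 1/(-13 + J)
20*I(P(-5)) = 20/(-13 + 2*(-5)*(6 - 5)) = 20/(-13 + 2*(-5)*1) = 20/(-13 - 10) = 20/(-23) = 20*(-1/23) = -20/23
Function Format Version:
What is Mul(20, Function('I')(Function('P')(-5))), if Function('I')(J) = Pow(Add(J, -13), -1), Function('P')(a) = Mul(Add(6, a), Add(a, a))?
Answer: Rational(-20, 23) ≈ -0.86957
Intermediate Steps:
Function('P')(a) = Mul(2, a, Add(6, a)) (Function('P')(a) = Mul(Add(6, a), Mul(2, a)) = Mul(2, a, Add(6, a)))
Function('I')(J) = Pow(Add(-13, J), -1)
Mul(20, Function('I')(Function('P')(-5))) = Mul(20, Pow(Add(-13, Mul(2, -5, Add(6, -5))), -1)) = Mul(20, Pow(Add(-13, Mul(2, -5, 1)), -1)) = Mul(20, Pow(Add(-13, -10), -1)) = Mul(20, Pow(-23, -1)) = Mul(20, Rational(-1, 23)) = Rational(-20, 23)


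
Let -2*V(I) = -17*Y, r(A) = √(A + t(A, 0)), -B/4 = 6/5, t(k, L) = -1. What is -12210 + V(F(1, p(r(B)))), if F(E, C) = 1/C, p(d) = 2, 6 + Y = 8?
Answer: -12193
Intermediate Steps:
Y = 2 (Y = -6 + 8 = 2)
B = -24/5 ≈ -4.8000
r(A) = √(-1 + A) (r(A) = √(A - 1) = √(-1 + A))
V(I) = 17 (V(I) = -(-17)*2/2 = -½*(-34) = 17)
-12210 + V(F(1, p(r(B)))) = -12210 + 17 = -12193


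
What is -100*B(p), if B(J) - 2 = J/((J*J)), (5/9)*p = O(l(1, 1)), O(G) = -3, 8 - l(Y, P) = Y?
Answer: -4900/27 ≈ -181.48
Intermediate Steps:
l(Y, P) = 8 - Y
p = -27/5 (p = (9/5)*(-3) = -27/5 ≈ -5.4000)
B(J) = 2 + 1/J (B(J) = 2 + J/((J*J)) = 2 + J/(J**2) = 2 + J/J**2 = 2 + 1/J)
-100*B(p) = -100*(2 + 1/(-27/5)) = -100*(2 - 5/27) = -100*49/27 = -4900/27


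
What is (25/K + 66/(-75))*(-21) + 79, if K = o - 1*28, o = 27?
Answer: 15562/25 ≈ 622.48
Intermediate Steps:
K = -1 (K = 27 - 1*28 = 27 - 28 = -1)
(25/K + 66/(-75))*(-21) + 79 = (25/(-1) + 66/(-75))*(-21) + 79 = (25*(-1) + 66*(-1/75))*(-21) + 79 = (-25 - 22/25)*(-21) + 79 = -647/25*(-21) + 79 = 13587/25 + 79 = 15562/25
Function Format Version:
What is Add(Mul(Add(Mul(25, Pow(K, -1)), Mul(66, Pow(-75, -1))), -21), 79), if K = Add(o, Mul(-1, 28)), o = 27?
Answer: Rational(15562, 25) ≈ 622.48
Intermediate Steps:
K = -1 (K = Add(27, Mul(-1, 28)) = Add(27, -28) = -1)
Add(Mul(Add(Mul(25, Pow(K, -1)), Mul(66, Pow(-75, -1))), -21), 79) = Add(Mul(Add(Mul(25, Pow(-1, -1)), Mul(66, Pow(-75, -1))), -21), 79) = Add(Mul(Add(Mul(25, -1), Mul(66, Rational(-1, 75))), -21), 79) = Add(Mul(Add(-25, Rational(-22, 25)), -21), 79) = Add(Mul(Rational(-647, 25), -21), 79) = Add(Rational(13587, 25), 79) = Rational(15562, 25)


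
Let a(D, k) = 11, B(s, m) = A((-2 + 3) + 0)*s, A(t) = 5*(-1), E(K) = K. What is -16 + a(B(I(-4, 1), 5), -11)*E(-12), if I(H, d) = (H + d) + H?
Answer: -148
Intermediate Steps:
I(H, d) = d + 2*H
A(t) = -5
B(s, m) = -5*s
-16 + a(B(I(-4, 1), 5), -11)*E(-12) = -16 + 11*(-12) = -16 - 132 = -148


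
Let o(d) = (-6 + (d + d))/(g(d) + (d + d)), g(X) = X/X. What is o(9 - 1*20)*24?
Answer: 32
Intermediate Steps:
g(X) = 1
o(d) = (-6 + 2*d)/(1 + 2*d) (o(d) = (-6 + (d + d))/(1 + (d + d)) = (-6 + 2*d)/(1 + 2*d))
o(9 - 1*20)*24 = (2*(-3 + (9 - 1*20))/(1 + 2*(9 - 1*20)))*24 = (2*(-3 + (9 - 20))/(1 + 2*(9 - 20)))*24 = (2*(-3 - 11)/(1 + 2*(-11)))*24 = (2*(-14)/(1 - 22))*24 = (2*(-14)/(-21))*24 = (2*(-1/21)*(-14))*24 = (4/3)*24 = 32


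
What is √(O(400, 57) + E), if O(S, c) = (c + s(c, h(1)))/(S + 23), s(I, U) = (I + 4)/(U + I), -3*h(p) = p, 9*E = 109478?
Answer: √6989165353070/23970 ≈ 110.29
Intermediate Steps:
E = 109478/9 (E = (⅑)*109478 = 109478/9 ≈ 12164.)
h(p) = -p/3
s(I, U) = (4 + I)/(I + U)
O(S, c) = (c + (4 + c)/(-⅓ + c))/(23 + S) (O(S, c) = (c + (4 + c)/(c - ⅓*1))/(S + 23) = (c + (4 + c)/(c - ⅓))/(23 + S) = (c + (4 + c)/(-⅓ + c))/(23 + S))
√(O(400, 57) + E) = √((12 + 3*57 + 57*(-1 + 3*57))/((-1 + 3*57)*(23 + 400)) + 109478/9) = √((12 + 171 + 57*(-1 + 171))/((-1 + 171)*423) + 109478/9) = √((1/423)*(12 + 171 + 57*170)/170 + 109478/9) = √((1/170)*(1/423)*(12 + 171 + 9690) + 109478/9) = √((1/170)*(1/423)*9873 + 109478/9) = √(1097/7990 + 109478/9) = √(874739093/71910) = √6989165353070/23970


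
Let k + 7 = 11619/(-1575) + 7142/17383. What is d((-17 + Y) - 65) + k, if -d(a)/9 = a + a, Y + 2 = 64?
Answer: 1052643222/3042025 ≈ 346.03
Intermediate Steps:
Y = 62 (Y = -2 + 64 = 62)
k = -42485778/3042025 (k = -7 + (11619/(-1575) + 7142/17383) = -7 + (11619*(-1/1575) + 7142*(1/17383)) = -7 + (-1291/175 + 7142/17383) = -7 - 21191603/3042025 = -42485778/3042025 ≈ -13.966)
d(a) = -18*a (d(a) = -9*(a + a) = -18*a)
d((-17 + Y) - 65) + k = -18*((-17 + 62) - 65) - 42485778/3042025 = -18*(45 - 65) - 42485778/3042025 = -18*(-20) - 42485778/3042025 = 360 - 42485778/3042025 = 1052643222/3042025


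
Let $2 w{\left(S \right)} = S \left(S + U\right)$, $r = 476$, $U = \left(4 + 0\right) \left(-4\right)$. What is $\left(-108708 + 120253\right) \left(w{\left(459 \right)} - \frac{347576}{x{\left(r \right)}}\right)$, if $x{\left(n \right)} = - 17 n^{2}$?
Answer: $\frac{282568393805360}{240737} \approx 1.1738 \cdot 10^{9}$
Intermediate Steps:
$U = -16$ ($U = 4 \left(-4\right) = -16$)
$w{\left(S \right)} = \frac{S \left(-16 + S\right)}{2}$ ($w{\left(S \right)} = \frac{S \left(S - 16\right)}{2} = \frac{S \left(-16 + S\right)}{2}$)
$\left(-108708 + 120253\right) \left(w{\left(459 \right)} - \frac{347576}{x{\left(r \right)}}\right) = \left(-108708 + 120253\right) \left(\frac{1}{2} \cdot 459 \left(-16 + 459\right) - \frac{347576}{\left(-17\right) 476^{2}}\right) = 11545 \left(\frac{1}{2} \cdot 459 \cdot 443 - \frac{347576}{\left(-17\right) 226576}\right) = 11545 \left(\frac{203337}{2} - \frac{347576}{-3851792}\right) = 11545 \left(\frac{203337}{2} - - \frac{43447}{481474}\right) = 11545 \left(\frac{203337}{2} + \frac{43447}{481474}\right) = 11545 \cdot \frac{24475391408}{240737} = \frac{282568393805360}{240737}$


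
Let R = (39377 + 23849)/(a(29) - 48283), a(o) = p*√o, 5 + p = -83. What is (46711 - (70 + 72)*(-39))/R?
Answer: -2522738467/63226 - 2298956*√29/31613 ≈ -40292.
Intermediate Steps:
p = -88 (p = -5 - 83 = -88)
a(o) = -88*√o
R = 63226/(-48283 - 88*√29) (R = (39377 + 23849)/(-88*√29 - 48283) = 63226/(-48283 - 88*√29) ≈ -1.2968)
(46711 - (70 + 72)*(-39))/R = (46711 - (70 + 72)*(-39))/(-3052740958/2331023513 + 5563888*√29/2331023513) = (46711 - 142*(-39))/(-3052740958/2331023513 + 5563888*√29/2331023513) = (46711 - 1*(-5538))/(-3052740958/2331023513 + 5563888*√29/2331023513) = (46711 + 5538)/(-3052740958/2331023513 + 5563888*√29/2331023513) = 52249/(-3052740958/2331023513 + 5563888*√29/2331023513)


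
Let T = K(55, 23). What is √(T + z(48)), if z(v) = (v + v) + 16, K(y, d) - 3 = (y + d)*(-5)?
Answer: 5*I*√11 ≈ 16.583*I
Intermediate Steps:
K(y, d) = 3 - 5*d - 5*y (K(y, d) = 3 + (y + d)*(-5) = 3 + (d + y)*(-5) = 3 + (-5*d - 5*y) = 3 - 5*d - 5*y)
z(v) = 16 + 2*v (z(v) = 2*v + 16 = 16 + 2*v)
T = -387 (T = 3 - 5*23 - 5*55 = 3 - 115 - 275 = -387)
√(T + z(48)) = √(-387 + (16 + 2*48)) = √(-387 + (16 + 96)) = √(-387 + 112) = √(-275) = 5*I*√11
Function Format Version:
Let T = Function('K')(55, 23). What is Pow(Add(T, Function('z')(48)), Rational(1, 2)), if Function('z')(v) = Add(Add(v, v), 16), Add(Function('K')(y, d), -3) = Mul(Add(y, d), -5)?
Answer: Mul(5, I, Pow(11, Rational(1, 2))) ≈ Mul(16.583, I)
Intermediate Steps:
Function('K')(y, d) = Add(3, Mul(-5, d), Mul(-5, y)) (Function('K')(y, d) = Add(3, Mul(Add(y, d), -5)) = Add(3, Mul(Add(d, y), -5)) = Add(3, Add(Mul(-5, d), Mul(-5, y))) = Add(3, Mul(-5, d), Mul(-5, y)))
Function('z')(v) = Add(16, Mul(2, v)) (Function('z')(v) = Add(Mul(2, v), 16) = Add(16, Mul(2, v)))
T = -387 (T = Add(3, Mul(-5, 23), Mul(-5, 55)) = Add(3, -115, -275) = -387)
Pow(Add(T, Function('z')(48)), Rational(1, 2)) = Pow(Add(-387, Add(16, Mul(2, 48))), Rational(1, 2)) = Pow(Add(-387, Add(16, 96)), Rational(1, 2)) = Pow(Add(-387, 112), Rational(1, 2)) = Pow(-275, Rational(1, 2)) = Mul(5, I, Pow(11, Rational(1, 2)))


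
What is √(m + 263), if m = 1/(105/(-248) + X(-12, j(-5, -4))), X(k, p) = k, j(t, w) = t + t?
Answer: √2495779455/3081 ≈ 16.215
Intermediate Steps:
j(t, w) = 2*t
m = -248/3081 (m = 1/(105/(-248) - 12) = 1/(105*(-1/248) - 12) = 1/(-105/248 - 12) = 1/(-3081/248) = -248/3081 ≈ -0.080493)
√(m + 263) = √(-248/3081 + 263) = √(810055/3081) = √2495779455/3081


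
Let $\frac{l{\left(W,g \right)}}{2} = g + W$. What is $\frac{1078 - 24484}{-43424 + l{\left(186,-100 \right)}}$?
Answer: $\frac{11703}{21626} \approx 0.54115$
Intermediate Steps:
$l{\left(W,g \right)} = 2 W + 2 g$ ($l{\left(W,g \right)} = 2 \left(g + W\right) = 2 \left(W + g\right) = 2 W + 2 g$)
$\frac{1078 - 24484}{-43424 + l{\left(186,-100 \right)}} = \frac{1078 - 24484}{-43424 + \left(2 \cdot 186 + 2 \left(-100\right)\right)} = - \frac{23406}{-43424 + \left(372 - 200\right)} = - \frac{23406}{-43424 + 172} = - \frac{23406}{-43252} = \left(-23406\right) \left(- \frac{1}{43252}\right) = \frac{11703}{21626}$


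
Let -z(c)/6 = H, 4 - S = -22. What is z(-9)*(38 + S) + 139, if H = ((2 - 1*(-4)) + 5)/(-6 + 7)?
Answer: -4085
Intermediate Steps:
S = 26 (S = 4 - 1*(-22) = 4 + 22 = 26)
H = 11 (H = ((2 + 4) + 5)/1 = (6 + 5)*1 = 11*1 = 11)
z(c) = -66 (z(c) = -6*11 = -66)
z(-9)*(38 + S) + 139 = -66*(38 + 26) + 139 = -66*64 + 139 = -4224 + 139 = -4085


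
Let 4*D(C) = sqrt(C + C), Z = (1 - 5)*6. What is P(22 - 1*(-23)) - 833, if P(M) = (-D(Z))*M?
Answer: -833 - 45*I*sqrt(3) ≈ -833.0 - 77.942*I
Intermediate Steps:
Z = -24 (Z = -4*6 = -24)
D(C) = sqrt(2)*sqrt(C)/4 (D(C) = sqrt(C + C)/4 = sqrt(2*C)/4 = (sqrt(2)*sqrt(C))/4 = sqrt(2)*sqrt(C)/4)
P(M) = -I*M*sqrt(3) (P(M) = (-sqrt(2)*sqrt(-24)/4)*M = (-sqrt(2)*2*I*sqrt(6)/4)*M = (-I*sqrt(3))*M = -I*M*sqrt(3))
P(22 - 1*(-23)) - 833 = -I*(22 - 1*(-23))*sqrt(3) - 833 = -I*(22 + 23)*sqrt(3) - 833 = -1*I*45*sqrt(3) - 833 = -45*I*sqrt(3) - 833 = -833 - 45*I*sqrt(3)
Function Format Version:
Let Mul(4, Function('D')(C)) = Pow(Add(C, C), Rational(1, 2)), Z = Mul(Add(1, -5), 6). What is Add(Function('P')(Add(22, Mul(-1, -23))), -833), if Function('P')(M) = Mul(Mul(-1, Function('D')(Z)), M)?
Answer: Add(-833, Mul(-45, I, Pow(3, Rational(1, 2)))) ≈ Add(-833.00, Mul(-77.942, I))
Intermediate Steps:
Z = -24 (Z = Mul(-4, 6) = -24)
Function('D')(C) = Mul(Rational(1, 4), Pow(2, Rational(1, 2)), Pow(C, Rational(1, 2))) (Function('D')(C) = Mul(Rational(1, 4), Pow(Add(C, C), Rational(1, 2))) = Mul(Rational(1, 4), Pow(Mul(2, C), Rational(1, 2))) = Mul(Rational(1, 4), Mul(Pow(2, Rational(1, 2)), Pow(C, Rational(1, 2)))) = Mul(Rational(1, 4), Pow(2, Rational(1, 2)), Pow(C, Rational(1, 2))))
Function('P')(M) = Mul(-1, I, M, Pow(3, Rational(1, 2))) (Function('P')(M) = Mul(Mul(-1, Mul(Rational(1, 4), Pow(2, Rational(1, 2)), Pow(-24, Rational(1, 2)))), M) = Mul(Mul(-1, Mul(Rational(1, 4), Pow(2, Rational(1, 2)), Mul(2, I, Pow(6, Rational(1, 2))))), M) = Mul(Mul(-1, Mul(I, Pow(3, Rational(1, 2)))), M) = Mul(Mul(-1, I, Pow(3, Rational(1, 2))), M) = Mul(-1, I, M, Pow(3, Rational(1, 2))))
Add(Function('P')(Add(22, Mul(-1, -23))), -833) = Add(Mul(-1, I, Add(22, Mul(-1, -23)), Pow(3, Rational(1, 2))), -833) = Add(Mul(-1, I, Add(22, 23), Pow(3, Rational(1, 2))), -833) = Add(Mul(-1, I, 45, Pow(3, Rational(1, 2))), -833) = Add(Mul(-45, I, Pow(3, Rational(1, 2))), -833) = Add(-833, Mul(-45, I, Pow(3, Rational(1, 2))))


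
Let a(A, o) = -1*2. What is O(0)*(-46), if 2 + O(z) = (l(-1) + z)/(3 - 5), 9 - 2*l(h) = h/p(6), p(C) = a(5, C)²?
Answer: 1587/8 ≈ 198.38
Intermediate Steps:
a(A, o) = -2
p(C) = 4 (p(C) = (-2)² = 4)
l(h) = 9/2 - h/8 (l(h) = 9/2 - h/(2*4) = 9/2 - h/8)
O(z) = -69/16 - z/2 (O(z) = -2 + ((9/2 - ⅛*(-1)) + z)/(3 - 5) = -2 + ((9/2 + ⅛) + z)/(-2) = -2 + (37/8 + z)*(-½) = -2 + (-37/16 - z/2) = -69/16 - z/2)
O(0)*(-46) = (-69/16 - ½*0)*(-46) = (-69/16 + 0)*(-46) = -69/16*(-46) = 1587/8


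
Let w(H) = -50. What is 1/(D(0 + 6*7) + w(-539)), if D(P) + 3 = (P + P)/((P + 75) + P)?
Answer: -53/2781 ≈ -0.019058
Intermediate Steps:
D(P) = -3 + 2*P/(75 + 2*P) (D(P) = -3 + (P + P)/((P + 75) + P) = -3 + (2*P)/((75 + P) + P) = -3 + (2*P)/(75 + 2*P) = -3 + 2*P/(75 + 2*P))
1/(D(0 + 6*7) + w(-539)) = 1/((-225 - 4*(0 + 6*7))/(75 + 2*(0 + 6*7)) - 50) = 1/((-225 - 4*(0 + 42))/(75 + 2*(0 + 42)) - 50) = 1/((-225 - 4*42)/(75 + 2*42) - 50) = 1/((-225 - 168)/(75 + 84) - 50) = 1/(-393/159 - 50) = 1/((1/159)*(-393) - 50) = 1/(-131/53 - 50) = 1/(-2781/53) = -53/2781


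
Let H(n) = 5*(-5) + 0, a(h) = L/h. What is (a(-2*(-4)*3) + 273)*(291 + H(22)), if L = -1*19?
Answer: 868889/12 ≈ 72407.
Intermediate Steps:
L = -19
a(h) = -19/h
H(n) = -25 (H(n) = -25 + 0 = -25)
(a(-2*(-4)*3) + 273)*(291 + H(22)) = (-19/(-2*(-4)*3) + 273)*(291 - 25) = (-19/(8*3) + 273)*266 = (-19/24 + 273)*266 = (6533/24)*266 = 868889/12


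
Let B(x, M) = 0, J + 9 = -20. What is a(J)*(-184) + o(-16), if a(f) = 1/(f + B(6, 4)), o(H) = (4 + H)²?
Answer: 4360/29 ≈ 150.34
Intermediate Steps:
J = -29 (J = -9 - 20 = -29)
a(f) = 1/f (a(f) = 1/(f + 0) = 1/f)
a(J)*(-184) + o(-16) = -184/(-29) + (4 - 16)² = -1/29*(-184) + (-12)² = 184/29 + 144 = 4360/29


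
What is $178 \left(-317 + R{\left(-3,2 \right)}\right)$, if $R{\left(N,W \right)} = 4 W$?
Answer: $-55002$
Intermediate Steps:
$178 \left(-317 + R{\left(-3,2 \right)}\right) = 178 \left(-317 + 4 \cdot 2\right) = 178 \left(-317 + 8\right) = 178 \left(-309\right) = -55002$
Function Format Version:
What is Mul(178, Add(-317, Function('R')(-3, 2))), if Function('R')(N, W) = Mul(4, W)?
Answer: -55002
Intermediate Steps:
Mul(178, Add(-317, Function('R')(-3, 2))) = Mul(178, Add(-317, Mul(4, 2))) = Mul(178, Add(-317, 8)) = Mul(178, -309) = -55002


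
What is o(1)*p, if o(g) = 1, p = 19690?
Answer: 19690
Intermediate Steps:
o(1)*p = 1*19690 = 19690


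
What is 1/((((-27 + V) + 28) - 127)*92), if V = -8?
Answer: -1/12328 ≈ -8.1116e-5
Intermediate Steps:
1/((((-27 + V) + 28) - 127)*92) = 1/((((-27 - 8) + 28) - 127)*92) = 1/(((-35 + 28) - 127)*92) = 1/((-7 - 127)*92) = 1/(-134*92) = 1/(-12328) = -1/12328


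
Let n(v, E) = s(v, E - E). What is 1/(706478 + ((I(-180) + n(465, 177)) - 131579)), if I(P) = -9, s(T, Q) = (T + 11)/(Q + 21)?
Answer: 3/1724738 ≈ 1.7394e-6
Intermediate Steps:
s(T, Q) = (11 + T)/(21 + Q)
n(v, E) = 11/21 + v/21 (n(v, E) = (11 + v)/(21 + (E - E)) = (11 + v)/(21 + 0) = (11 + v)/21 = 11/21 + v/21)
1/(706478 + ((I(-180) + n(465, 177)) - 131579)) = 1/(706478 + ((-9 + (11/21 + (1/21)*465)) - 131579)) = 1/(706478 + ((-9 + (11/21 + 155/7)) - 131579)) = 1/(706478 + ((-9 + 68/3) - 131579)) = 1/(706478 + (41/3 - 131579)) = 1/(706478 - 394696/3) = 1/(1724738/3) = 3/1724738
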